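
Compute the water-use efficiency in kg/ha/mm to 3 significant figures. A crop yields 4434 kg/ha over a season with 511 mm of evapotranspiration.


Approach: apply the water-use efficiency ratio, WUE = yield/ET.
WUE = 4434 / 511 = 8.68 kg/ha/mm
Therefore the water-use efficiency = 8.68 kg/ha/mm.


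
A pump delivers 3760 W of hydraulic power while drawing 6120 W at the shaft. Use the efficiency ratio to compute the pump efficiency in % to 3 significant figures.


Approach: apply the efficiency ratio, eta = (P_out/P_in)*100.
eta = (3760 / 6120) * 100 = 61.4 %
Therefore the pump efficiency = 61.4 %.


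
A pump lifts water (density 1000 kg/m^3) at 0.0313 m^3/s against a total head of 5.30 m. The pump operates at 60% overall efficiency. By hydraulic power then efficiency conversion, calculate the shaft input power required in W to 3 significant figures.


Approach: apply hydraulic power then efficiency conversion, P = rho*g*Q*H; P_in = P/eta.
Step 1 — hydraulic power (P = rho*g*Q*H):
  P = 1000 * 9.81 * 0.0313 * 5.30 = 1627.4 W
Step 2 — input power: P_in = P/eta = 1627.4 / 0.6 = 2710 W
Therefore the shaft input power required = 2710 W.


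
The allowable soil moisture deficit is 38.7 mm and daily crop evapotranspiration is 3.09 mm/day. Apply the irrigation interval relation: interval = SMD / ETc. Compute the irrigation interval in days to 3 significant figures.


interval = 38.7 / 3.09 = 12.5 days
Therefore the irrigation interval = 12.5 days.


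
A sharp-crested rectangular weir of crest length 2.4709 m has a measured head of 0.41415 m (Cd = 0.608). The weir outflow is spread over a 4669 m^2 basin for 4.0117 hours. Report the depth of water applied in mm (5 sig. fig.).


Approach: apply the rectangular weir equation with a volume-to-depth conversion, Q = (2/3)*Cd*L*sqrt(2g)*H^1.5; d = Q*t/A * 1000.
Step 1 — weir discharge:
  Q = (2/3)*0.608*2.4709*sqrt(2*9.81)*0.41415^1.5 = 1.182370 m^3/s
Step 2 — volume: V = 1.182370 * 4.0117*3600 = 17075.93 m^3
Step 3 — depth: d = V/A * 1000 = 17075.93/4669 * 1000 = 3657.3 mm
Therefore the depth of water applied = 3657.3 mm.


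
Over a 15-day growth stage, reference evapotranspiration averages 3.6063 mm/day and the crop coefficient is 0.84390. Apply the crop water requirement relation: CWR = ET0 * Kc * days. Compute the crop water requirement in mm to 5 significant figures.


CWR = 3.6063 * 0.84390 * 15 = 45.650 mm
Therefore the crop water requirement = 45.650 mm.


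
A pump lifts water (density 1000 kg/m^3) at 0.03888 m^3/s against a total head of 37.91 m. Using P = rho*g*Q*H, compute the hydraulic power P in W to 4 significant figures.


P = 1000 * 9.81 * 0.03888 * 37.91 = 14460 W
Therefore the hydraulic power P = 14460 W.


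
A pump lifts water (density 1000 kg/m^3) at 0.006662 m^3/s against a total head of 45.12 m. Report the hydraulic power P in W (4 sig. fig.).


Approach: apply the hydraulic power relation, P = rho*g*Q*H.
P = 1000 * 9.81 * 0.006662 * 45.12 = 2949 W
Therefore the hydraulic power P = 2949 W.


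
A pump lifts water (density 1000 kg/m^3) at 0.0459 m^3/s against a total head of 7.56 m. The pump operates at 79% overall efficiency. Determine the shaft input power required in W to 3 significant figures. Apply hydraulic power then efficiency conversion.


Approach: apply hydraulic power then efficiency conversion, P = rho*g*Q*H; P_in = P/eta.
Step 1 — hydraulic power (P = rho*g*Q*H):
  P = 1000 * 9.81 * 0.0459 * 7.56 = 3404.1 W
Step 2 — input power: P_in = P/eta = 3404.1 / 0.79 = 4310 W
Therefore the shaft input power required = 4310 W.


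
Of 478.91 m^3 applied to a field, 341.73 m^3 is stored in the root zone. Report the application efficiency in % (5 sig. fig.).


Approach: apply the application efficiency ratio, Ea = (stored/applied)*100.
Ea = (341.73/478.91)*100 = 71.356 %
Therefore the application efficiency = 71.356 %.


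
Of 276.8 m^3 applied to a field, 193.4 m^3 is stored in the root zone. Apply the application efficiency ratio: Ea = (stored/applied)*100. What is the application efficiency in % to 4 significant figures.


Ea = (193.4/276.8)*100 = 69.87 %
Therefore the application efficiency = 69.87 %.


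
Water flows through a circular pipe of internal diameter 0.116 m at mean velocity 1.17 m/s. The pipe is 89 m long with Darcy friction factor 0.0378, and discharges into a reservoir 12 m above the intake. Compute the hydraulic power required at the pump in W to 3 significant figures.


Approach: apply continuity + Darcy-Weisbach + hydraulic power, Q = A*v; hf = f*(L/D)*(v^2/(2g)); H = static + hf; P = rho*g*Q*H.
Step 1 — flow rate (continuity, Q = A*v):
  A = pi*(0.116/2)^2 = 0.010568 m^2
  Q = 0.010568 * 1.17 = 0.012365 m^3/s
Step 2 — friction head loss (Darcy-Weisbach):
  hf = 0.0378 * (89/0.116) * (1.17^2 / (2*9.81))
  hf = 2.0235 m
Step 3 — total head: H = 12 + 2.0235 = 14.023 m
Step 4 — hydraulic power (P = rho*g*Q*H):
  P = 1000 * 9.81 * 0.012365 * 14.023 = 1700 W
Therefore the hydraulic power required at the pump = 1700 W.


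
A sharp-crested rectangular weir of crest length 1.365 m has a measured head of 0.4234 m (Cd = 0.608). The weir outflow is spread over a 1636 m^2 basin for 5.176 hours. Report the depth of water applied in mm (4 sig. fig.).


Approach: apply the rectangular weir equation with a volume-to-depth conversion, Q = (2/3)*Cd*L*sqrt(2g)*H^1.5; d = Q*t/A * 1000.
Step 1 — weir discharge:
  Q = (2/3)*0.608*1.365*sqrt(2*9.81)*0.4234^1.5 = 0.675182 m^3/s
Step 2 — volume: V = 0.675182 * 5.176*3600 = 12581.1 m^3
Step 3 — depth: d = V/A * 1000 = 12581.1/1636 * 1000 = 7690 mm
Therefore the depth of water applied = 7690 mm.


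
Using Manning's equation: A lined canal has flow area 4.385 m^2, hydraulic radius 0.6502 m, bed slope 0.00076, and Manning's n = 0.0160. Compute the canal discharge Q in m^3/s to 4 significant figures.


Approach: apply Manning's equation, Q = (1/n)*A*R^(2/3)*S^(1/2).
Q = (1/0.0160) * 4.385 * 0.6502^(2/3) * 0.00076^(1/2) = 5.670 m^3/s
Therefore the canal discharge Q = 5.670 m^3/s.


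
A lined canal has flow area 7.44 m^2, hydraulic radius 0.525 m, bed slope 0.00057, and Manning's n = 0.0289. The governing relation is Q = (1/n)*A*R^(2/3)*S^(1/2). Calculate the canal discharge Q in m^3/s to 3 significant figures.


Q = (1/0.0289) * 7.44 * 0.525^(2/3) * 0.00057^(1/2) = 4.00 m^3/s
Therefore the canal discharge Q = 4.00 m^3/s.


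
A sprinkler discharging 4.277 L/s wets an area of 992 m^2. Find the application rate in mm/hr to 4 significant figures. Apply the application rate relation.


Approach: apply the application rate relation, rate = (Q/A)*3600.
rate = (4.277 / 992) * 3600 = 15.52 mm/hr
Therefore the application rate = 15.52 mm/hr.


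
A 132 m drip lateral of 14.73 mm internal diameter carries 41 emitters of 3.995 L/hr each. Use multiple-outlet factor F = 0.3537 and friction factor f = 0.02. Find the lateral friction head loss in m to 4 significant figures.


Approach: apply Darcy-Weisbach with the multiple-outlet F-factor, Q = n*q/(3600*1000) m^3/s; v = Q/A; hf = F*f*(L/D)*(v^2/(2g)).
Q = 41*3.995/(3600*1000) = 4.54986e-05 m^3/s
A = pi*(14.73e-3/2)^2 = 1.70410e-04 m^2, so v = Q/A = 0.266995 m/s
hf = 0.3537*0.02*(132/0.01473)*(0.266995^2/(2*9.81)) = 0.2303 m
Therefore the lateral friction head loss = 0.2303 m.


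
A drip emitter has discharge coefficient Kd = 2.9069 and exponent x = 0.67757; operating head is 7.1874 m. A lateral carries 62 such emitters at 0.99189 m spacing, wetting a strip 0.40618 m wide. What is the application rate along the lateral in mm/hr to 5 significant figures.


Approach: apply the emitter equation with a lateral mass balance, q = Kd*h^x; Q = n*q; rate = Q/(n*spacing*width).
Step 1 — single emitter flow (q = Kd*h^x):
  q = 2.9069 * 7.1874^0.67757 = 11.06159 L/hr
Step 2 — total lateral flow: Q = 62 * 11.06159 = 685.8184 L/hr
Step 3 — wetted area: A = 62 * 0.99189 * 0.40618 = 24.97892 m^2
Step 4 — application rate: Q/A = 685.8184/24.97892 = 27.456 mm/hr
Therefore the application rate along the lateral = 27.456 mm/hr.


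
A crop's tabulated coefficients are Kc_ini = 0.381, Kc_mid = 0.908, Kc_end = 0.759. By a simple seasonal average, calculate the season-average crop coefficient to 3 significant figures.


Approach: apply a simple seasonal average, Kc_avg = (Kc_ini + Kc_mid + Kc_end)/3.
Kc_avg = (0.381 + 0.908 + 0.759)/3 = 0.683
Therefore the season-average crop coefficient = 0.683.


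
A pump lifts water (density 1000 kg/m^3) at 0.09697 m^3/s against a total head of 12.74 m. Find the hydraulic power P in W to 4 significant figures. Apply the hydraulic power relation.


Approach: apply the hydraulic power relation, P = rho*g*Q*H.
P = 1000 * 9.81 * 0.09697 * 12.74 = 12120 W
Therefore the hydraulic power P = 12120 W.


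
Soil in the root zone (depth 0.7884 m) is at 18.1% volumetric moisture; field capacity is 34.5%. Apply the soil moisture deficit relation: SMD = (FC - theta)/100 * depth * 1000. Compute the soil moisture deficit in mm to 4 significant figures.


SMD = (34.5 - 18.1)/100 * 0.7884 * 1000 = 129.3 mm
Therefore the soil moisture deficit = 129.3 mm.


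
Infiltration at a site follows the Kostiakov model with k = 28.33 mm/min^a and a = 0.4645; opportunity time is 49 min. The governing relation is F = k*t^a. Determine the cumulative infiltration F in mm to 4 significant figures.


F = 28.33 * 49^0.4645 = 172.7 mm
Therefore the cumulative infiltration F = 172.7 mm.


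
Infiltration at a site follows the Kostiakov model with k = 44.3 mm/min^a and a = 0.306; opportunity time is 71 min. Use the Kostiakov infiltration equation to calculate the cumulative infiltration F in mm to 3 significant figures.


Approach: apply the Kostiakov infiltration equation, F = k*t^a.
F = 44.3 * 71^0.306 = 163 mm
Therefore the cumulative infiltration F = 163 mm.


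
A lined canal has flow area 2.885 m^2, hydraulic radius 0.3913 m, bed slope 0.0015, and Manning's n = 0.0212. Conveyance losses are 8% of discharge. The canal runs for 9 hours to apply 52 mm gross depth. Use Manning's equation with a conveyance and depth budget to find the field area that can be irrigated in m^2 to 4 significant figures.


Approach: apply Manning's equation with a conveyance and depth budget, Q = (1/n)*A*R^(2/3)*S^(1/2); Q_field = Q*(1-loss); Area = Q_field*t/(d/1000).
Step 1 — canal discharge (Manning's equation):
  Q = (1/0.0212) * 2.885 * 0.3913^(2/3) * 0.0015^(1/2) = 2.81965 m^3/s
Step 2 — delivered flow: Q_field = 2.81965*(1 - 8/100) = 2.59408 m^3/s
Step 3 — volume delivered: V = 2.59408 * 9*3600 = 84048.2 m^3
Step 4 — area served: A = V / (depth/1000) = 84048.2 / 0.052 = 1616000 m^2
Therefore the field area that can be irrigated = 1616000 m^2.


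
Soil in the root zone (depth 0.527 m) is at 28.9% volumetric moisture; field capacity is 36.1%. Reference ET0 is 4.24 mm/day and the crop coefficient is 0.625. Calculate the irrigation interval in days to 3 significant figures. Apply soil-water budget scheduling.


Approach: apply soil-water budget scheduling, SMD = (FC-theta)/100*depth*1000; ETc = ET0*Kc; interval = SMD/ETc.
Step 1 — soil moisture deficit:
  SMD = (36.1 - 28.9)/100 * 0.527 * 1000 = 37.944 mm
Step 2 — daily crop ET (ETc = ET0*Kc):
  ETc = 4.24 * 0.625 = 2.6500 mm/day
Step 3 — irrigation interval (SMD/ETc):
  interval = 37.944 / 2.6500 = 14.3 days
Therefore the irrigation interval = 14.3 days.


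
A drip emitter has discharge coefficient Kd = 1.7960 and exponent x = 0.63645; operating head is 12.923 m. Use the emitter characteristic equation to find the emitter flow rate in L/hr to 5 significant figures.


Approach: apply the emitter characteristic equation, q = Kd * h^x.
q = 1.7960 * 12.923^0.63645 = 9.1545 L/hr
Therefore the emitter flow rate = 9.1545 L/hr.


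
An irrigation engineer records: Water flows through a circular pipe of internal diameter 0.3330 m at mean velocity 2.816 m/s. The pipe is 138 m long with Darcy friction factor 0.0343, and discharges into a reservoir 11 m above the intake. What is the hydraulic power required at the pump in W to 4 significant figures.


Approach: apply continuity + Darcy-Weisbach + hydraulic power, Q = A*v; hf = f*(L/D)*(v^2/(2g)); H = static + hf; P = rho*g*Q*H.
Step 1 — flow rate (continuity, Q = A*v):
  A = pi*(0.3330/2)^2 = 0.0870920 m^2
  Q = 0.0870920 * 2.816 = 0.245251 m^3/s
Step 2 — friction head loss (Darcy-Weisbach):
  hf = 0.0343 * (138/0.3330) * (2.816^2 / (2*9.81))
  hf = 5.74507 m
Step 3 — total head: H = 11 + 5.74507 = 16.7451 m
Step 4 — hydraulic power (P = rho*g*Q*H):
  P = 1000 * 9.81 * 0.245251 * 16.7451 = 40290 W
Therefore the hydraulic power required at the pump = 40290 W.


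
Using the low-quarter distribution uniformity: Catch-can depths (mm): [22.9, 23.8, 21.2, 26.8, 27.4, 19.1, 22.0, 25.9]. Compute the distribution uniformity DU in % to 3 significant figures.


Approach: apply the low-quarter distribution uniformity, DU = (mean of lowest quarter of readings / overall mean)*100.
sorted lowest 2 of 8: [19.1, 21.2] -> mean = 20.150 mm
overall mean = 23.637 mm
DU = (20.150/23.637)*100 = 85.2 %
Therefore the distribution uniformity DU = 85.2 %.


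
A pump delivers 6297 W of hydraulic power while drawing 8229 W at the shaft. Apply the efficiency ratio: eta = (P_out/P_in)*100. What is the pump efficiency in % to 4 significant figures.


eta = (6297 / 8229) * 100 = 76.52 %
Therefore the pump efficiency = 76.52 %.


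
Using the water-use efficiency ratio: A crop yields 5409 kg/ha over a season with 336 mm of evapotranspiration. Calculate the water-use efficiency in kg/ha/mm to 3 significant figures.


Approach: apply the water-use efficiency ratio, WUE = yield/ET.
WUE = 5409 / 336 = 16.1 kg/ha/mm
Therefore the water-use efficiency = 16.1 kg/ha/mm.


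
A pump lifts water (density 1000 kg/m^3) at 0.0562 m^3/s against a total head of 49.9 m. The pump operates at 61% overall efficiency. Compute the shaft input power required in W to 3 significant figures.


Approach: apply hydraulic power then efficiency conversion, P = rho*g*Q*H; P_in = P/eta.
Step 1 — hydraulic power (P = rho*g*Q*H):
  P = 1000 * 9.81 * 0.0562 * 49.9 = 27511 W
Step 2 — input power: P_in = P/eta = 27511 / 0.61 = 45100 W
Therefore the shaft input power required = 45100 W.


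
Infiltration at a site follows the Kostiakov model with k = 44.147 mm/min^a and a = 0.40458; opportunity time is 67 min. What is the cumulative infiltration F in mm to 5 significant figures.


Approach: apply the Kostiakov infiltration equation, F = k*t^a.
F = 44.147 * 67^0.40458 = 241.93 mm
Therefore the cumulative infiltration F = 241.93 mm.


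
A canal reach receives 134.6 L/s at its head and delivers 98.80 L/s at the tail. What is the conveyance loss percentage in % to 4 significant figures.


Approach: apply the conveyance loss ratio, loss% = ((Q_head - Q_tail)/Q_head)*100.
loss = ((134.6 - 98.80)/134.6)*100 = 26.60 %
Therefore the conveyance loss percentage = 26.60 %.


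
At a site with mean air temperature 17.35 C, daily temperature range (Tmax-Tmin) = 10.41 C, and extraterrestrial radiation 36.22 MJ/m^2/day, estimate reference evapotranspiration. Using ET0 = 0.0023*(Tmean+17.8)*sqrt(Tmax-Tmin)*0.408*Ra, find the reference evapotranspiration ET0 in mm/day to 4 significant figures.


ET0 = 0.0023*(17.35+17.8)*sqrt(10.41)*0.408*36.22 = 3.855 mm/day
Therefore the reference evapotranspiration ET0 = 3.855 mm/day.


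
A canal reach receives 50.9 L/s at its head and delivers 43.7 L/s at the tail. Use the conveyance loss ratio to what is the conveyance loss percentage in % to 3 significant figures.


Approach: apply the conveyance loss ratio, loss% = ((Q_head - Q_tail)/Q_head)*100.
loss = ((50.9 - 43.7)/50.9)*100 = 14.1 %
Therefore the conveyance loss percentage = 14.1 %.


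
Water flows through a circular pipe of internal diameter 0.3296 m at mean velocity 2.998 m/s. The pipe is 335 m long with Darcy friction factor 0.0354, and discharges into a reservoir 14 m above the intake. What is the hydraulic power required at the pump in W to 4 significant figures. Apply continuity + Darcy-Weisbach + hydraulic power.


Approach: apply continuity + Darcy-Weisbach + hydraulic power, Q = A*v; hf = f*(L/D)*(v^2/(2g)); H = static + hf; P = rho*g*Q*H.
Step 1 — flow rate (continuity, Q = A*v):
  A = pi*(0.3296/2)^2 = 0.0853226 m^2
  Q = 0.0853226 * 2.998 = 0.255797 m^3/s
Step 2 — friction head loss (Darcy-Weisbach):
  hf = 0.0354 * (335/0.3296) * (2.998^2 / (2*9.81))
  hf = 16.4826 m
Step 3 — total head: H = 14 + 16.4826 = 30.4826 m
Step 4 — hydraulic power (P = rho*g*Q*H):
  P = 1000 * 9.81 * 0.255797 * 30.4826 = 76490 W
Therefore the hydraulic power required at the pump = 76490 W.


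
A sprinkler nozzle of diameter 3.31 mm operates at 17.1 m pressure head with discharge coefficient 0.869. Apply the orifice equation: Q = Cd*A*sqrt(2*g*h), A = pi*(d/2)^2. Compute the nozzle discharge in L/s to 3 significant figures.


A = pi*(3.31e-3/2)^2 = 8.6049e-06 m^2
Q = 0.869 * 8.6049e-06 * sqrt(2*9.81*17.1) * 1000 = 0.137 L/s
Therefore the nozzle discharge = 0.137 L/s.


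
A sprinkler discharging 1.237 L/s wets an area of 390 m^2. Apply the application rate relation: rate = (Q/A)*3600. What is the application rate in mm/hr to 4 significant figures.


rate = (1.237 / 390) * 3600 = 11.42 mm/hr
Therefore the application rate = 11.42 mm/hr.


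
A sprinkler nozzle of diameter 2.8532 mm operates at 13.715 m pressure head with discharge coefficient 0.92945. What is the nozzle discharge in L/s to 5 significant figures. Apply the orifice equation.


Approach: apply the orifice equation, Q = Cd*A*sqrt(2*g*h), A = pi*(d/2)^2.
A = pi*(2.8532e-3/2)^2 = 6.393730e-06 m^2
Q = 0.92945 * 6.393730e-06 * sqrt(2*9.81*13.715) * 1000 = 0.097483 L/s
Therefore the nozzle discharge = 0.097483 L/s.


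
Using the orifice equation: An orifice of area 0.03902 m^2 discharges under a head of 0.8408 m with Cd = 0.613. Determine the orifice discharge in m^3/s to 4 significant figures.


Approach: apply the orifice equation, Q = Cd*A*sqrt(2*g*h).
Q = 0.613 * 0.03902 * sqrt(2*9.81*0.8408) = 0.09715 m^3/s
Therefore the orifice discharge = 0.09715 m^3/s.


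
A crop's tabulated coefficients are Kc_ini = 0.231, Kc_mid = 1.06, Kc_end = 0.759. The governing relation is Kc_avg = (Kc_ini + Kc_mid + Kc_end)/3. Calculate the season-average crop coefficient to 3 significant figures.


Kc_avg = (0.231 + 1.06 + 0.759)/3 = 0.683
Therefore the season-average crop coefficient = 0.683.


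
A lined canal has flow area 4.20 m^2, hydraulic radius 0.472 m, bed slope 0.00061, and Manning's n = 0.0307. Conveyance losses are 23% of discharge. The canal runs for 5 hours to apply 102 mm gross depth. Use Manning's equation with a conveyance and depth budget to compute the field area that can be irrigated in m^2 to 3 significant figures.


Approach: apply Manning's equation with a conveyance and depth budget, Q = (1/n)*A*R^(2/3)*S^(1/2); Q_field = Q*(1-loss); Area = Q_field*t/(d/1000).
Step 1 — canal discharge (Manning's equation):
  Q = (1/0.0307) * 4.20 * 0.472^(2/3) * 0.00061^(1/2) = 2.0483 m^3/s
Step 2 — delivered flow: Q_field = 2.0483*(1 - 23/100) = 1.5772 m^3/s
Step 3 — volume delivered: V = 1.5772 * 5*3600 = 28390 m^3
Step 4 — area served: A = V / (depth/1000) = 28390 / 0.102 = 278000 m^2
Therefore the field area that can be irrigated = 278000 m^2.


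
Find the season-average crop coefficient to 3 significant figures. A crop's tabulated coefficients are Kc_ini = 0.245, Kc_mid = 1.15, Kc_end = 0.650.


Approach: apply a simple seasonal average, Kc_avg = (Kc_ini + Kc_mid + Kc_end)/3.
Kc_avg = (0.245 + 1.15 + 0.650)/3 = 0.682
Therefore the season-average crop coefficient = 0.682.


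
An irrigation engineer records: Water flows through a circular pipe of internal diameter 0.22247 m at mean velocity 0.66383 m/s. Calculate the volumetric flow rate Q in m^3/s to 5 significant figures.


Approach: apply the continuity equation for pipe flow, Q = A * v with A = pi*(D/2)^2.
A = pi*(0.22247/2)^2 = 0.03887163 m^2
Q = 0.03887163 * 0.66383 = 0.025804 m^3/s
Therefore the volumetric flow rate Q = 0.025804 m^3/s.


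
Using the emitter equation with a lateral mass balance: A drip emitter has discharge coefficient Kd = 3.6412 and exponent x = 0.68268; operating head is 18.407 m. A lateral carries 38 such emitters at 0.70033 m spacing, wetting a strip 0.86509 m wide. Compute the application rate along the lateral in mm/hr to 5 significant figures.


Approach: apply the emitter equation with a lateral mass balance, q = Kd*h^x; Q = n*q; rate = Q/(n*spacing*width).
Step 1 — single emitter flow (q = Kd*h^x):
  q = 3.6412 * 18.407^0.68268 = 26.59642 L/hr
Step 2 — total lateral flow: Q = 38 * 26.59642 = 1010.664 L/hr
Step 3 — wetted area: A = 38 * 0.70033 * 0.86509 = 23.02224 m^2
Step 4 — application rate: Q/A = 1010.664/23.02224 = 43.899 mm/hr
Therefore the application rate along the lateral = 43.899 mm/hr.


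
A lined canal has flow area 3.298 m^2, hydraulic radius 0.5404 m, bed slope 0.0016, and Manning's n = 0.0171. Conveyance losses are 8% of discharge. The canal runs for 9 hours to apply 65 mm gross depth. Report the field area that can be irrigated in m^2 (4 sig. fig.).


Approach: apply Manning's equation with a conveyance and depth budget, Q = (1/n)*A*R^(2/3)*S^(1/2); Q_field = Q*(1-loss); Area = Q_field*t/(d/1000).
Step 1 — canal discharge (Manning's equation):
  Q = (1/0.0171) * 3.298 * 0.5404^(2/3) * 0.0016^(1/2) = 5.11829 m^3/s
Step 2 — delivered flow: Q_field = 5.11829*(1 - 8/100) = 4.70883 m^3/s
Step 3 — volume delivered: V = 4.70883 * 9*3600 = 152566 m^3
Step 4 — area served: A = V / (depth/1000) = 152566 / 0.065 = 2347000 m^2
Therefore the field area that can be irrigated = 2347000 m^2.


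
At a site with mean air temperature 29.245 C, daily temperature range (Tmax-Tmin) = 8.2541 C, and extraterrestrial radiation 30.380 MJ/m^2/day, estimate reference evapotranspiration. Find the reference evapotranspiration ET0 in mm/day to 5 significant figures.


Approach: apply the Hargreaves-Samani method, ET0 = 0.0023*(Tmean+17.8)*sqrt(Tmax-Tmin)*0.408*Ra.
ET0 = 0.0023*(29.245+17.8)*sqrt(8.2541)*0.408*30.380 = 3.8532 mm/day
Therefore the reference evapotranspiration ET0 = 3.8532 mm/day.


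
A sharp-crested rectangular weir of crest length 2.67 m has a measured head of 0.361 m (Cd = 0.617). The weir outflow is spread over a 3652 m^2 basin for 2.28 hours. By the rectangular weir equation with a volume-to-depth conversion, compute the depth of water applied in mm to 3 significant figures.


Approach: apply the rectangular weir equation with a volume-to-depth conversion, Q = (2/3)*Cd*L*sqrt(2g)*H^1.5; d = Q*t/A * 1000.
Step 1 — weir discharge:
  Q = (2/3)*0.617*2.67*sqrt(2*9.81)*0.361^1.5 = 1.0552 m^3/s
Step 2 — volume: V = 1.0552 * 2.28*3600 = 8660.7 m^3
Step 3 — depth: d = V/A * 1000 = 8660.7/3652 * 1000 = 2370 mm
Therefore the depth of water applied = 2370 mm.


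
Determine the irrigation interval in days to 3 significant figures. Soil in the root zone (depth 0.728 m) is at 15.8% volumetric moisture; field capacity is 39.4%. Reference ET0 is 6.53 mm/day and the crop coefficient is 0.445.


Approach: apply soil-water budget scheduling, SMD = (FC-theta)/100*depth*1000; ETc = ET0*Kc; interval = SMD/ETc.
Step 1 — soil moisture deficit:
  SMD = (39.4 - 15.8)/100 * 0.728 * 1000 = 171.81 mm
Step 2 — daily crop ET (ETc = ET0*Kc):
  ETc = 6.53 * 0.445 = 2.9059 mm/day
Step 3 — irrigation interval (SMD/ETc):
  interval = 171.81 / 2.9059 = 59.1 days
Therefore the irrigation interval = 59.1 days.


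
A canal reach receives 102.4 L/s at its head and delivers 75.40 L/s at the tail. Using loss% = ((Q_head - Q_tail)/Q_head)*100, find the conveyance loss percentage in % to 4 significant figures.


loss = ((102.4 - 75.40)/102.4)*100 = 26.37 %
Therefore the conveyance loss percentage = 26.37 %.


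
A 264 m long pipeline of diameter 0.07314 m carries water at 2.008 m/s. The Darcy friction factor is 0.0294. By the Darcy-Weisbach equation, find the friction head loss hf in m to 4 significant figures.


Approach: apply the Darcy-Weisbach equation, hf = f*(L/D)*(v^2/(2g)).
hf = 0.0294 * (264/0.07314) * (2.008^2 / (2*9.81))
hf = 21.81 m
Therefore the friction head loss hf = 21.81 m.


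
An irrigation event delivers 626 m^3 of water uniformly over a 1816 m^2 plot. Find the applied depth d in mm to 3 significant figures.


Approach: apply depth from volume over area, d = (V/A)*1000.
d = (626 / 1816) * 1000 = 345 mm
Therefore the applied depth d = 345 mm.


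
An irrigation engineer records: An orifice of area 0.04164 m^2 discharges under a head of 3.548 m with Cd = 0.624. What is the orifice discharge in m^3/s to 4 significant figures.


Approach: apply the orifice equation, Q = Cd*A*sqrt(2*g*h).
Q = 0.624 * 0.04164 * sqrt(2*9.81*3.548) = 0.2168 m^3/s
Therefore the orifice discharge = 0.2168 m^3/s.


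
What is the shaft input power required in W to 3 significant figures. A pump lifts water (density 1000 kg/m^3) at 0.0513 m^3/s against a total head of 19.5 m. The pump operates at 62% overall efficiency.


Approach: apply hydraulic power then efficiency conversion, P = rho*g*Q*H; P_in = P/eta.
Step 1 — hydraulic power (P = rho*g*Q*H):
  P = 1000 * 9.81 * 0.0513 * 19.5 = 9813.4 W
Step 2 — input power: P_in = P/eta = 9813.4 / 0.62 = 15800 W
Therefore the shaft input power required = 15800 W.


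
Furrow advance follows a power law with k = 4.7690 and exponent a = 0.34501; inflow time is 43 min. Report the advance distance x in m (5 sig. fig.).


Approach: apply the power-law advance function, x = k*t^a.
x = 4.7690 * 43^0.34501 = 17.458 m
Therefore the advance distance x = 17.458 m.


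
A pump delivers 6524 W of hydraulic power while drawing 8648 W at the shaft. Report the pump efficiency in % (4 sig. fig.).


Approach: apply the efficiency ratio, eta = (P_out/P_in)*100.
eta = (6524 / 8648) * 100 = 75.44 %
Therefore the pump efficiency = 75.44 %.


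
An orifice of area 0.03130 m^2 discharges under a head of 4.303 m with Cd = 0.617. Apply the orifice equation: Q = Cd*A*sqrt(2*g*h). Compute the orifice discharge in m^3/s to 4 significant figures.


Q = 0.617 * 0.03130 * sqrt(2*9.81*4.303) = 0.1774 m^3/s
Therefore the orifice discharge = 0.1774 m^3/s.


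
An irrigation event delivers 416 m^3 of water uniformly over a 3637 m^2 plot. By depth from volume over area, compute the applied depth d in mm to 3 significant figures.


Approach: apply depth from volume over area, d = (V/A)*1000.
d = (416 / 3637) * 1000 = 114 mm
Therefore the applied depth d = 114 mm.


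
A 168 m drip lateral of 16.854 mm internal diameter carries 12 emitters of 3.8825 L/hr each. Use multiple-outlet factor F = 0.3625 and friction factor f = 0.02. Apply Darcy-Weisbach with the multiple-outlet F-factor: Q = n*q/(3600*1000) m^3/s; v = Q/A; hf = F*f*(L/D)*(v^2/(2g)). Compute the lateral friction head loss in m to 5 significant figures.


Q = 12*3.8825/(3600*1000) = 1.294167e-05 m^3/s
A = pi*(16.854e-3/2)^2 = 2.230981e-04 m^2, so v = Q/A = 0.05800886 m/s
hf = 0.3625*0.02*(168/0.016854)*(0.05800886^2/(2*9.81)) = 0.012395 m
Therefore the lateral friction head loss = 0.012395 m.


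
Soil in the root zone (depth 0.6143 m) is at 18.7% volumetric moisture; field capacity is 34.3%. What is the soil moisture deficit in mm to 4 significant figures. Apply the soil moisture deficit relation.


Approach: apply the soil moisture deficit relation, SMD = (FC - theta)/100 * depth * 1000.
SMD = (34.3 - 18.7)/100 * 0.6143 * 1000 = 95.83 mm
Therefore the soil moisture deficit = 95.83 mm.


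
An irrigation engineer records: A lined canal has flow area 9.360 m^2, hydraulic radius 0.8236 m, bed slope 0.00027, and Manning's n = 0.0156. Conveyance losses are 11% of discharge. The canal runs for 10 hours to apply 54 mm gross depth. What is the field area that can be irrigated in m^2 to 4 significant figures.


Approach: apply Manning's equation with a conveyance and depth budget, Q = (1/n)*A*R^(2/3)*S^(1/2); Q_field = Q*(1-loss); Area = Q_field*t/(d/1000).
Step 1 — canal discharge (Manning's equation):
  Q = (1/0.0156) * 9.360 * 0.8236^(2/3) * 0.00027^(1/2) = 8.66252 m^3/s
Step 2 — delivered flow: Q_field = 8.66252*(1 - 11/100) = 7.70964 m^3/s
Step 3 — volume delivered: V = 7.70964 * 10*3600 = 277547 m^3
Step 4 — area served: A = V / (depth/1000) = 277547 / 0.054 = 5140000 m^2
Therefore the field area that can be irrigated = 5140000 m^2.


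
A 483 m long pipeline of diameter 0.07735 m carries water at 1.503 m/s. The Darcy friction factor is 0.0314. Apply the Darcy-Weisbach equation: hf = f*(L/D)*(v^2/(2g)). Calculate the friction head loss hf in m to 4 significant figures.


hf = 0.0314 * (483/0.07735) * (1.503^2 / (2*9.81))
hf = 22.58 m
Therefore the friction head loss hf = 22.58 m.


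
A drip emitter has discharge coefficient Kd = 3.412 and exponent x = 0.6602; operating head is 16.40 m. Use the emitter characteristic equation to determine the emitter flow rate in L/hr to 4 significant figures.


Approach: apply the emitter characteristic equation, q = Kd * h^x.
q = 3.412 * 16.40^0.6602 = 21.63 L/hr
Therefore the emitter flow rate = 21.63 L/hr.


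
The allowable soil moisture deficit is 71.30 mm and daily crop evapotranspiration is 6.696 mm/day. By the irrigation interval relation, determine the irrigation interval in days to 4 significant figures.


Approach: apply the irrigation interval relation, interval = SMD / ETc.
interval = 71.30 / 6.696 = 10.65 days
Therefore the irrigation interval = 10.65 days.


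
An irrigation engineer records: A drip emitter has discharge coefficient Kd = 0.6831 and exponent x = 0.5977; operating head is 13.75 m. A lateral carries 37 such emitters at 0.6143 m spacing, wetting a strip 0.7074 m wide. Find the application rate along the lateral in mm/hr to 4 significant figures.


Approach: apply the emitter equation with a lateral mass balance, q = Kd*h^x; Q = n*q; rate = Q/(n*spacing*width).
Step 1 — single emitter flow (q = Kd*h^x):
  q = 0.6831 * 13.75^0.5977 = 3.27226 L/hr
Step 2 — total lateral flow: Q = 37 * 3.27226 = 121.074 L/hr
Step 3 — wetted area: A = 37 * 0.6143 * 0.7074 = 16.0786 m^2
Step 4 — application rate: Q/A = 121.074/16.0786 = 7.530 mm/hr
Therefore the application rate along the lateral = 7.530 mm/hr.


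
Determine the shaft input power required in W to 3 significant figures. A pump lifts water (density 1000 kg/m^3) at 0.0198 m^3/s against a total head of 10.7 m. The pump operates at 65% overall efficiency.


Approach: apply hydraulic power then efficiency conversion, P = rho*g*Q*H; P_in = P/eta.
Step 1 — hydraulic power (P = rho*g*Q*H):
  P = 1000 * 9.81 * 0.0198 * 10.7 = 2078.3 W
Step 2 — input power: P_in = P/eta = 2078.3 / 0.65 = 3200 W
Therefore the shaft input power required = 3200 W.


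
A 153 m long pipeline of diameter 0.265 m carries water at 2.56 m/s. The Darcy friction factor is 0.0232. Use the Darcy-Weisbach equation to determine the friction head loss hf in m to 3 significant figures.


Approach: apply the Darcy-Weisbach equation, hf = f*(L/D)*(v^2/(2g)).
hf = 0.0232 * (153/0.265) * (2.56^2 / (2*9.81))
hf = 4.47 m
Therefore the friction head loss hf = 4.47 m.


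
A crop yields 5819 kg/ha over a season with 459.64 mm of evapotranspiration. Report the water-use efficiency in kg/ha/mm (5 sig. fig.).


Approach: apply the water-use efficiency ratio, WUE = yield/ET.
WUE = 5819 / 459.64 = 12.660 kg/ha/mm
Therefore the water-use efficiency = 12.660 kg/ha/mm.


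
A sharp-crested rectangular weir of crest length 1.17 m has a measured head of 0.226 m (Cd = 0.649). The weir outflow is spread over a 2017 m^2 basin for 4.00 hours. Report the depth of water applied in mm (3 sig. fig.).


Approach: apply the rectangular weir equation with a volume-to-depth conversion, Q = (2/3)*Cd*L*sqrt(2g)*H^1.5; d = Q*t/A * 1000.
Step 1 — weir discharge:
  Q = (2/3)*0.649*1.17*sqrt(2*9.81)*0.226^1.5 = 0.24091 m^3/s
Step 2 — volume: V = 0.24091 * 4.00*3600 = 3469.1 m^3
Step 3 — depth: d = V/A * 1000 = 3469.1/2017 * 1000 = 1720 mm
Therefore the depth of water applied = 1720 mm.


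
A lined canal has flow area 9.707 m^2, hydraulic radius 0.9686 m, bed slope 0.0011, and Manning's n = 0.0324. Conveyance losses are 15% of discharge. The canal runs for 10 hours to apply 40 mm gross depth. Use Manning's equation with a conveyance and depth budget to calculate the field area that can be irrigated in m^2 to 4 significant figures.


Approach: apply Manning's equation with a conveyance and depth budget, Q = (1/n)*A*R^(2/3)*S^(1/2); Q_field = Q*(1-loss); Area = Q_field*t/(d/1000).
Step 1 — canal discharge (Manning's equation):
  Q = (1/0.0324) * 9.707 * 0.9686^(2/3) * 0.0011^(1/2) = 9.72746 m^3/s
Step 2 — delivered flow: Q_field = 9.72746*(1 - 15/100) = 8.26834 m^3/s
Step 3 — volume delivered: V = 8.26834 * 10*3600 = 297660 m^3
Step 4 — area served: A = V / (depth/1000) = 297660 / 0.04 = 7442000 m^2
Therefore the field area that can be irrigated = 7442000 m^2.


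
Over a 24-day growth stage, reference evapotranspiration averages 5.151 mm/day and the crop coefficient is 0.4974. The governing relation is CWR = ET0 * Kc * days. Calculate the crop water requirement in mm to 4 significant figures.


CWR = 5.151 * 0.4974 * 24 = 61.49 mm
Therefore the crop water requirement = 61.49 mm.


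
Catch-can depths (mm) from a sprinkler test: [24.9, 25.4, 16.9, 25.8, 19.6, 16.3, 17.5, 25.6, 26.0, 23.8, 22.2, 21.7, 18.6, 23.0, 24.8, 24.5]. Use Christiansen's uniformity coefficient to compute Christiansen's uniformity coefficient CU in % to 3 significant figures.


Approach: apply Christiansen's uniformity coefficient, CU = (1 - mean_abs_deviation/mean)*100.
mean = 22.288 mm
mean |d_i - mean| = 2.9016 mm
CU = (1 - 2.9016/22.288)*100 = 87.0 %
Therefore Christiansen's uniformity coefficient CU = 87.0 %.


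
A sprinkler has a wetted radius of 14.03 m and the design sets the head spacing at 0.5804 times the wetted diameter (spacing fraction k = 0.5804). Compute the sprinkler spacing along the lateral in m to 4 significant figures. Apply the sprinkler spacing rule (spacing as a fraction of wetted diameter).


Approach: apply the sprinkler spacing rule (spacing as a fraction of wetted diameter), S = k*(2*R).
S = 0.5804 * (2 * 14.03) = 16.29 m
Therefore the sprinkler spacing along the lateral = 16.29 m.


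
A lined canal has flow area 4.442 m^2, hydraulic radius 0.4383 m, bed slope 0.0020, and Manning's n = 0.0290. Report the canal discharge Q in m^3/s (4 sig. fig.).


Approach: apply Manning's equation, Q = (1/n)*A*R^(2/3)*S^(1/2).
Q = (1/0.0290) * 4.442 * 0.4383^(2/3) * 0.0020^(1/2) = 3.953 m^3/s
Therefore the canal discharge Q = 3.953 m^3/s.


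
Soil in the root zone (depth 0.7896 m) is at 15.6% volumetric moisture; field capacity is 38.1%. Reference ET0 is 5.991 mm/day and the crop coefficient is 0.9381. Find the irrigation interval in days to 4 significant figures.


Approach: apply soil-water budget scheduling, SMD = (FC-theta)/100*depth*1000; ETc = ET0*Kc; interval = SMD/ETc.
Step 1 — soil moisture deficit:
  SMD = (38.1 - 15.6)/100 * 0.7896 * 1000 = 177.660 mm
Step 2 — daily crop ET (ETc = ET0*Kc):
  ETc = 5.991 * 0.9381 = 5.62016 mm/day
Step 3 — irrigation interval (SMD/ETc):
  interval = 177.660 / 5.62016 = 31.61 days
Therefore the irrigation interval = 31.61 days.


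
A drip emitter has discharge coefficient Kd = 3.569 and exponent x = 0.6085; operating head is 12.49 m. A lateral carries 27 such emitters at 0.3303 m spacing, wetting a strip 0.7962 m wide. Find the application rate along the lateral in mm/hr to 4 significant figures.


Approach: apply the emitter equation with a lateral mass balance, q = Kd*h^x; Q = n*q; rate = Q/(n*spacing*width).
Step 1 — single emitter flow (q = Kd*h^x):
  q = 3.569 * 12.49^0.6085 = 16.5884 L/hr
Step 2 — total lateral flow: Q = 27 * 16.5884 = 447.887 L/hr
Step 3 — wetted area: A = 27 * 0.3303 * 0.7962 = 7.10059 m^2
Step 4 — application rate: Q/A = 447.887/7.10059 = 63.08 mm/hr
Therefore the application rate along the lateral = 63.08 mm/hr.


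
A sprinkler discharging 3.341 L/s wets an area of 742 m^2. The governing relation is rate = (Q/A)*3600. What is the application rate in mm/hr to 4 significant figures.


rate = (3.341 / 742) * 3600 = 16.21 mm/hr
Therefore the application rate = 16.21 mm/hr.


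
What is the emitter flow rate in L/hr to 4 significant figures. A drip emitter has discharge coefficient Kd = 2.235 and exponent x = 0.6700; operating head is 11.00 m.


Approach: apply the emitter characteristic equation, q = Kd * h^x.
q = 2.235 * 11.00^0.6700 = 11.14 L/hr
Therefore the emitter flow rate = 11.14 L/hr.


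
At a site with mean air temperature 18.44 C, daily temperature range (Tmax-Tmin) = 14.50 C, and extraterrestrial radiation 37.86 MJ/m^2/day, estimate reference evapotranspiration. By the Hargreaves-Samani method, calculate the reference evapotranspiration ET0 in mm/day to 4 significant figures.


Approach: apply the Hargreaves-Samani method, ET0 = 0.0023*(Tmean+17.8)*sqrt(Tmax-Tmin)*0.408*Ra.
ET0 = 0.0023*(18.44+17.8)*sqrt(14.50)*0.408*37.86 = 4.903 mm/day
Therefore the reference evapotranspiration ET0 = 4.903 mm/day.


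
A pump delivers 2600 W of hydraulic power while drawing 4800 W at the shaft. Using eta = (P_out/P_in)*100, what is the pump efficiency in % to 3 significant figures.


eta = (2600 / 4800) * 100 = 54.2 %
Therefore the pump efficiency = 54.2 %.


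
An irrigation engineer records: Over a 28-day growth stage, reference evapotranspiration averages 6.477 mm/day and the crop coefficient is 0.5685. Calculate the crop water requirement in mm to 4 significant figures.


Approach: apply the crop water requirement relation, CWR = ET0 * Kc * days.
CWR = 6.477 * 0.5685 * 28 = 103.1 mm
Therefore the crop water requirement = 103.1 mm.


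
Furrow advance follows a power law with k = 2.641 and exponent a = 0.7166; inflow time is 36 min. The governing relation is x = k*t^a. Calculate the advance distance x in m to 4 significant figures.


x = 2.641 * 36^0.7166 = 34.44 m
Therefore the advance distance x = 34.44 m.


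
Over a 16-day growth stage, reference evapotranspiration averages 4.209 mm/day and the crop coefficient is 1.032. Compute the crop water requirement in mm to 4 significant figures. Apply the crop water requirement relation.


Approach: apply the crop water requirement relation, CWR = ET0 * Kc * days.
CWR = 4.209 * 1.032 * 16 = 69.50 mm
Therefore the crop water requirement = 69.50 mm.


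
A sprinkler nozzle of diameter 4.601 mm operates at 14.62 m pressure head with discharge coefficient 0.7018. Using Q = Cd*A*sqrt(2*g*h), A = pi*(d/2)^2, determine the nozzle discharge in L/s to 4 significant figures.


A = pi*(4.601e-3/2)^2 = 1.66263e-05 m^2
Q = 0.7018 * 1.66263e-05 * sqrt(2*9.81*14.62) * 1000 = 0.1976 L/s
Therefore the nozzle discharge = 0.1976 L/s.


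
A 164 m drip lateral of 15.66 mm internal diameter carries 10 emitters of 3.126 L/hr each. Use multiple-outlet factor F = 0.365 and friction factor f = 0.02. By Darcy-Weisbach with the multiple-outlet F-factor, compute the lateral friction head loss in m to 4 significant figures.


Approach: apply Darcy-Weisbach with the multiple-outlet F-factor, Q = n*q/(3600*1000) m^3/s; v = Q/A; hf = F*f*(L/D)*(v^2/(2g)).
Q = 10*3.126/(3600*1000) = 8.68333e-06 m^3/s
A = pi*(15.66e-3/2)^2 = 1.92608e-04 m^2, so v = Q/A = 0.0450830 m/s
hf = 0.365*0.02*(164/0.01566)*(0.0450830^2/(2*9.81)) = 0.007920 m
Therefore the lateral friction head loss = 0.007920 m.


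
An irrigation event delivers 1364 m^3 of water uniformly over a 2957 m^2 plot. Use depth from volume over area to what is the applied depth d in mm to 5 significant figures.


Approach: apply depth from volume over area, d = (V/A)*1000.
d = (1364 / 2957) * 1000 = 461.28 mm
Therefore the applied depth d = 461.28 mm.
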